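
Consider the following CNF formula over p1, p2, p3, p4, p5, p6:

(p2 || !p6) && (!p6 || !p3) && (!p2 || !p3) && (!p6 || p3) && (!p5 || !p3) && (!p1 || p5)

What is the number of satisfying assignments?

14

Case analysis on p3 and p6:
  p3=1, p6=1: a clause becomes empty — 0.
  p3=1, p6=0: remaining (p1,p2,p4,p5) ∈ {(0,0,0,0); (0,0,1,0)} — 2.
  p3=0, p6=1: a clause becomes empty — 0.
  p3=0, p6=0: p2, p4 free; 3 ways for (p1,p5) × 2^2 = 12.
Total: 0 + 2 + 0 + 12 = 14.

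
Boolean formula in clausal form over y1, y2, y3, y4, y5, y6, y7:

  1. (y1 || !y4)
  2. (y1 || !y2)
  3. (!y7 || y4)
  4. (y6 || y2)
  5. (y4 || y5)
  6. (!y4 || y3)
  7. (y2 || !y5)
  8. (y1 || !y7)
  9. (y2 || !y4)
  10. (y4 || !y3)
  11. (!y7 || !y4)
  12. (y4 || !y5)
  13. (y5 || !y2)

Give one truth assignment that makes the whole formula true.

y1 occurs only positively in the remaining clauses — set y1 = True.
y6 occurs only positively in the remaining clauses — set y6 = True.
Try y2 = True.
  then y5 is forced to True.
  then y4 is forced to True.
  then y3 is forced to True.
  then y7 is forced to False.
Every clause has at least one true literal under this assignment.

y1 = T, y2 = T, y3 = T, y4 = T, y5 = T, y6 = T, y7 = F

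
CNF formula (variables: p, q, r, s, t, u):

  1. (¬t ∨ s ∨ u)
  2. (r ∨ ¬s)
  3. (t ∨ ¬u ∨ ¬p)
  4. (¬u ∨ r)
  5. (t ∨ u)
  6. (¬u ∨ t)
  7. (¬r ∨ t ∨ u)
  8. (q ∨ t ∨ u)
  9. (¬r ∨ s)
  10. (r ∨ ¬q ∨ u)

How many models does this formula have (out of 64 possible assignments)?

The models are:
  p=0 q=0 r=1 s=1 t=1 u=0
  p=0 q=0 r=1 s=1 t=1 u=1
  p=0 q=1 r=1 s=1 t=1 u=0
  p=0 q=1 r=1 s=1 t=1 u=1
  p=1 q=0 r=1 s=1 t=1 u=0
  p=1 q=0 r=1 s=1 t=1 u=1
  p=1 q=1 r=1 s=1 t=1 u=0
  p=1 q=1 r=1 s=1 t=1 u=1
That's 8 in total.

8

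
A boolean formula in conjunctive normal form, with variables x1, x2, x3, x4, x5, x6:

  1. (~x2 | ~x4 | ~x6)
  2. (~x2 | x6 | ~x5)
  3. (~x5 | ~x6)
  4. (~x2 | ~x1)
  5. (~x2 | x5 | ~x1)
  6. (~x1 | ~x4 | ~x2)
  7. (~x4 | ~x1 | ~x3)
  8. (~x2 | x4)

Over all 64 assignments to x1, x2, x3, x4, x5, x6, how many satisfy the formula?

Split on x2, then x1.
  x2=T, x1=T: a clause becomes empty — 0.
  x2=T, x1=F: remaining (x3,x4,x5,x6) ∈ {(F,T,F,F); (T,T,F,F)} — 2.
  x2=F, x1=T: 9 of the 16 assignments to (x3,x4,x5,x6) work.
  x2=F, x1=F: x3, x4 free; 3 ways for (x5,x6) × 2^2 = 12.
Total: 0 + 2 + 9 + 12 = 23.

23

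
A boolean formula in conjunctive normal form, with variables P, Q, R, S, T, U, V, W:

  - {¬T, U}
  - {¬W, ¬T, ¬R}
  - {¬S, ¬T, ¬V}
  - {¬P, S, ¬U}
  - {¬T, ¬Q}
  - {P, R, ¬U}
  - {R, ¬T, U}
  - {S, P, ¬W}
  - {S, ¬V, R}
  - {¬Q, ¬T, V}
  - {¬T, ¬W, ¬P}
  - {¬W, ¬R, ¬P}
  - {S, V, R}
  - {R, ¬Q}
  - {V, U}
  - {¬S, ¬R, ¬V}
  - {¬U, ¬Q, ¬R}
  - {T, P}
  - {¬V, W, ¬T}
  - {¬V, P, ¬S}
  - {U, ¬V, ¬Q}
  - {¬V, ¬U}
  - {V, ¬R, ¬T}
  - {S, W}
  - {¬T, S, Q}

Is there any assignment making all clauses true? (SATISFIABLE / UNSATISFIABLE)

Branch on P: take P = True.
Set Q = False and propagate.
The remaining clauses are satisfied by R = False, S = True, T = True, U = True, V = False, W = False.
Every clause has at least one true literal under this assignment.
So P = True, Q = False, R = False, S = True, T = True, U = True, V = False, W = False is a satisfying assignment.

SATISFIABLE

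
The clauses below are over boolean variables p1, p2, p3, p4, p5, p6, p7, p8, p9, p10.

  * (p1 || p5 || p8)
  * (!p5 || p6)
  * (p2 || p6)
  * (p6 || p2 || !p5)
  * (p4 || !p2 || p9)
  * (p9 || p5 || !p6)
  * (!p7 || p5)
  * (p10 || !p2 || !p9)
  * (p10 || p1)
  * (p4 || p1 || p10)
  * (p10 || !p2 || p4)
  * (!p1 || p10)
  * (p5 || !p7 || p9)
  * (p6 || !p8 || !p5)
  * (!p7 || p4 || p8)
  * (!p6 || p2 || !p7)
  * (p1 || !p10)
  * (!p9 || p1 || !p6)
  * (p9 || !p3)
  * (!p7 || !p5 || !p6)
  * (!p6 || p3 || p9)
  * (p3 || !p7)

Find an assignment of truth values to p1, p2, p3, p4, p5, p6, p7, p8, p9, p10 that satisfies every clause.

p1 = T  p2 = T  p3 = T  p4 = F  p5 = F  p6 = F  p7 = F  p8 = T  p9 = T  p10 = T

Pure literal: p7 appears only negated; assign p7 = False.
Try p1 = True.
  then p10 is forced to True.
Try p2 = True.
For the remaining variables, p3 = True, p4 = False, p5 = False, p6 = False, p8 = True, p9 = True works.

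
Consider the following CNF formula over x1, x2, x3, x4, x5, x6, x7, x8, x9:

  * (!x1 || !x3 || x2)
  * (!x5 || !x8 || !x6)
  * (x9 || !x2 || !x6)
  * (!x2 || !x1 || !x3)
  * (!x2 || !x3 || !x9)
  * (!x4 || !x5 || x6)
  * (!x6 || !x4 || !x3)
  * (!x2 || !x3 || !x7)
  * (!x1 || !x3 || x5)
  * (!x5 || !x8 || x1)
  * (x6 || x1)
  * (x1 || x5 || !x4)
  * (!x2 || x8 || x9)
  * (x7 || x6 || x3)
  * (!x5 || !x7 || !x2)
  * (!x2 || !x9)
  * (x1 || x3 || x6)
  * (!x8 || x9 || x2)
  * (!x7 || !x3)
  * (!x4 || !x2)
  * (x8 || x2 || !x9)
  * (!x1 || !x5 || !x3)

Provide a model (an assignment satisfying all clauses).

x1=T, x2=F, x3=F, x4=T, x5=F, x6=T, x7=T, x8=F, x9=F

Set x1 = True and propagate.
For the remaining variables, x2 = False, x3 = False, x4 = True, x5 = False, x6 = True, x7 = True, x8 = False, x9 = False works.
Every clause has at least one true literal under this assignment.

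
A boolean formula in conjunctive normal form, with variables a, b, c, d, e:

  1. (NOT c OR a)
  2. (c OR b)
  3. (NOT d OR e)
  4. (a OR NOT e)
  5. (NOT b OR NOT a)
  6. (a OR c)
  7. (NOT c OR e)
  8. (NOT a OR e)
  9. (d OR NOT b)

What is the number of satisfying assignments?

Satisfying assignments:
  a=T b=F c=T d=F e=T
  a=T b=F c=T d=T e=T
Count: 2.

2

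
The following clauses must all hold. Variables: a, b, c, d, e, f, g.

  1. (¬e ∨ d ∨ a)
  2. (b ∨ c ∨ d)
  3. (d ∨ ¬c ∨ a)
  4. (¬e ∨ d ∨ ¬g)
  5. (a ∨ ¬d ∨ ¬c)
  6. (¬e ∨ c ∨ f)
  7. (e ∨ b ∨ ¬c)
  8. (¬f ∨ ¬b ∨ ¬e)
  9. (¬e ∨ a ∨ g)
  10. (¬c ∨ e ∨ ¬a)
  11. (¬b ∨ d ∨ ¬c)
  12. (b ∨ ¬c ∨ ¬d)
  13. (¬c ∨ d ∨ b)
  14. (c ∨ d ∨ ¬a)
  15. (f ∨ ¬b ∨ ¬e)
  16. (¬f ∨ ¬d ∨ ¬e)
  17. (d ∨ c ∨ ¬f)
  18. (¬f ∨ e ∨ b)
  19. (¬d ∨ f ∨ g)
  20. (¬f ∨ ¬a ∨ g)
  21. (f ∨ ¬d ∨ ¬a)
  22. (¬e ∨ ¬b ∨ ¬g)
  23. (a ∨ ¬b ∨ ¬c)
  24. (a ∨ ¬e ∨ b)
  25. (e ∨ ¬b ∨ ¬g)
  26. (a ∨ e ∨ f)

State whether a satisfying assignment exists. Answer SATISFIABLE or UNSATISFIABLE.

Set a = False and propagate.
Try b = True.
  then c is forced to False.
For the remaining variables, d = True, e = False, f = True, g = False works.
Every clause has at least one true literal under this assignment.
So a = 0, b = 1, c = 0, d = 1, e = 0, f = 1, g = 0 is a satisfying assignment.

SATISFIABLE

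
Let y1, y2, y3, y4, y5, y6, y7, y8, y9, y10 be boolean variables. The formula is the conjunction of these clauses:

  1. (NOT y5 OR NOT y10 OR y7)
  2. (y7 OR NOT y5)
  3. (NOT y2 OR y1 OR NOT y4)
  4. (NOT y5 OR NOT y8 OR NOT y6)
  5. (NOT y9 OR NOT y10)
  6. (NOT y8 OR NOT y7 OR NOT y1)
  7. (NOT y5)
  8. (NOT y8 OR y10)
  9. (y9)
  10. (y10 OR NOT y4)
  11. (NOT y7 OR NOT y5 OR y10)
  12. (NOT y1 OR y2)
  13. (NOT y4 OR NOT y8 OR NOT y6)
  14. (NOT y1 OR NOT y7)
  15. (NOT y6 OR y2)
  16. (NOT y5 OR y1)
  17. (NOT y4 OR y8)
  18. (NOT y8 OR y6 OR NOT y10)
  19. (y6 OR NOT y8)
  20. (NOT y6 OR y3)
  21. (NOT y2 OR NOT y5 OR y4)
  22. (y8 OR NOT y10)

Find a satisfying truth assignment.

The clause (NOT y5) is unit: y5 must be False.
(y9) is a unit clause, so y9 = True.
Unit propagation: (NOT y10) forces y10 = False.
Unit propagation: (NOT y8) forces y8 = False.
The clause (NOT y4) is unit: y4 must be False.
y1 occurs only negated in the remaining clauses — set y1 = False.
y6 occurs only negated in the remaining clauses — set y6 = False.
y2, y3, y7 are now unconstrained; take y2 = False, y3 = False, y7 = False.

y1 = False, y2 = False, y3 = False, y4 = False, y5 = False, y6 = False, y7 = False, y8 = False, y9 = True, y10 = False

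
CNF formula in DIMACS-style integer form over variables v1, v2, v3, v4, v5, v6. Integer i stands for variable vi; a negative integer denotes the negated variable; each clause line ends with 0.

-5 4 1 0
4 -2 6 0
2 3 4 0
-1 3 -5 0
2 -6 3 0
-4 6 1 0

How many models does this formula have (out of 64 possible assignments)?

28

Case analysis on v4 and v1:
  v4=1, v1=1: 11 of the 16 assignments to (v2,v3,v5,v6) work.
  v4=1, v1=0: v5 free; 3 ways for (v2,v3,v6) × 2^1 = 6.
  v4=0, v1=1: 7 of the 16 assignments to (v2,v3,v5,v6) work.
  v4=0, v1=0: remaining (v2,v3,v5,v6) ∈ {(0,1,0,0); (0,1,0,1); (1,0,0,1); (1,1,0,1)} — 4.
Total: 11 + 6 + 7 + 4 = 28.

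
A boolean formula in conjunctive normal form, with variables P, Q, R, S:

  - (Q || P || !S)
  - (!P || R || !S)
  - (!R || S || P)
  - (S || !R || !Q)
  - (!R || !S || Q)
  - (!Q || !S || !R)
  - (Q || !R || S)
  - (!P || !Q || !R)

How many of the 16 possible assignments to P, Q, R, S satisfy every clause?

5

The models are:
  P=F Q=F R=F S=F
  P=F Q=T R=F S=F
  P=F Q=T R=F S=T
  P=T Q=F R=F S=F
  P=T Q=T R=F S=F
Count: 5.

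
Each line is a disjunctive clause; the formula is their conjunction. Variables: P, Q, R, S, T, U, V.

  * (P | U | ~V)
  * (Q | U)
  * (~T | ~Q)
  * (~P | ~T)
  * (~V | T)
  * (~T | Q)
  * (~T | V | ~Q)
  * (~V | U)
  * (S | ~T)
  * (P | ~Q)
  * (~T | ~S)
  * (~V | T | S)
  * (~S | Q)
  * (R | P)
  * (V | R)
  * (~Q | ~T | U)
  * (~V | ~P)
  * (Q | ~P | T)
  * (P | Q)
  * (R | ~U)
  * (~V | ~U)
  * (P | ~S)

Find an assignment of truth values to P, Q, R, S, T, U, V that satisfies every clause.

P=T, Q=T, R=T, S=F, T=F, U=T, V=F

R occurs only positively in the remaining clauses — set R = True.
Set P = True and propagate.
  then T is forced to False.
  then V is forced to False.
  then Q is forced to True.
S, U are now unconstrained; take S = False, U = True.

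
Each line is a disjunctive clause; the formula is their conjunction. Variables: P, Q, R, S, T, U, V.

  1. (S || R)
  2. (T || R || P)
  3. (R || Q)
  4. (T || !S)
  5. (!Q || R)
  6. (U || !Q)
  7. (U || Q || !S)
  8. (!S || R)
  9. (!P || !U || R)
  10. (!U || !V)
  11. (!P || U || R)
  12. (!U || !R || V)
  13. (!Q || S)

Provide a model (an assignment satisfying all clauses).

P=True, Q=False, R=True, S=False, T=False, U=False, V=True

Branch on P: take P = True.
Branch on Q: take Q = False.
  then R is forced to True.
For the remaining variables, S = False, T = False, U = False, V = True works.
Every clause has at least one true literal under this assignment.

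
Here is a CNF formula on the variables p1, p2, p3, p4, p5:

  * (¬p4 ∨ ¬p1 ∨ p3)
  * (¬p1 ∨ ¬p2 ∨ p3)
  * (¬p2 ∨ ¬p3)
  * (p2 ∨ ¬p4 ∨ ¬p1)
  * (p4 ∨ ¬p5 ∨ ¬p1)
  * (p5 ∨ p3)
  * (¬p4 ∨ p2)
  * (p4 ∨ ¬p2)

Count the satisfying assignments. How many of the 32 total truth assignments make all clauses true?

5

The models are:
  p1=F p2=F p3=F p4=F p5=T
  p1=F p2=F p3=T p4=F p5=F
  p1=F p2=F p3=T p4=F p5=T
  p1=F p2=T p3=F p4=T p5=T
  p1=T p2=F p3=T p4=F p5=F
Count: 5.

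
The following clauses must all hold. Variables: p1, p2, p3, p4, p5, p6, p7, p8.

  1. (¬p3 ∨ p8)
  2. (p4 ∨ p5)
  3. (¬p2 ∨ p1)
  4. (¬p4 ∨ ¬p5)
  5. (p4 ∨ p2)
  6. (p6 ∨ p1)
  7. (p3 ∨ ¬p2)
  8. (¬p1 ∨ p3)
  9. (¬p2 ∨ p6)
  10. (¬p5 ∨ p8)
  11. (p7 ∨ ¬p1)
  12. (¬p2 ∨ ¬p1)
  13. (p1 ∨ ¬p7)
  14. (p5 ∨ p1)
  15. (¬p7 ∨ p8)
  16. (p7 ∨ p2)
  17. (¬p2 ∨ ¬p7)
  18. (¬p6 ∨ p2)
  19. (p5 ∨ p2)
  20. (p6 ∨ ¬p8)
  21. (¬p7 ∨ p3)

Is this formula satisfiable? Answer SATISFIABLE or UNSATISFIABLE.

p2 = True:
  propagation gives p1=True; an empty clause results — contradiction.
p2 = False:
  propagation gives p4=True, p5=False; an empty clause results — contradiction.
Every branch closes, so no satisfying assignment exists.

UNSATISFIABLE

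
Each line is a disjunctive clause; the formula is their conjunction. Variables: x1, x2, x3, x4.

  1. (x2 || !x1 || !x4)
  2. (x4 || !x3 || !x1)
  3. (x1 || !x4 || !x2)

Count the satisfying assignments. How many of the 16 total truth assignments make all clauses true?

10

Case analysis on x1 and x4:
  x1=1, x4=1: remaining (x2,x3) ∈ {(1,0); (1,1)} — 2.
  x1=1, x4=0: remaining (x2,x3) ∈ {(0,0); (1,0)} — 2.
  x1=0, x4=1: remaining (x2,x3) ∈ {(0,0); (0,1)} — 2.
  x1=0, x4=0: remaining (x2,x3) ∈ {(0,0); (0,1); (1,0); (1,1)} — 4.
Total: 2 + 2 + 2 + 4 = 10.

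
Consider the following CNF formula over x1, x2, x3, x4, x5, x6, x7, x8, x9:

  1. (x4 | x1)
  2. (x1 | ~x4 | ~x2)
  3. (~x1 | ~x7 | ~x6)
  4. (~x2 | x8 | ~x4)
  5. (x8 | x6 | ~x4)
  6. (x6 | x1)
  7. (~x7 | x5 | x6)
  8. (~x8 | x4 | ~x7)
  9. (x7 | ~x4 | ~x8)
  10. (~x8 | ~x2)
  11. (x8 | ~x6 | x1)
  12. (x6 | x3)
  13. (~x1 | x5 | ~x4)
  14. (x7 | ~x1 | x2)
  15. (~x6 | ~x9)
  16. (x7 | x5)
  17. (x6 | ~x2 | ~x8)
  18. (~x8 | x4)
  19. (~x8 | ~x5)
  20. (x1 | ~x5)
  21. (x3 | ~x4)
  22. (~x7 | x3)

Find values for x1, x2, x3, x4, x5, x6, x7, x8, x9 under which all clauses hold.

x1=1, x2=0, x3=1, x4=0, x5=1, x6=0, x7=1, x8=0, x9=0

x3 occurs only positively in the remaining clauses — set x3 = True.
Pure literal: x9 appears only negated; assign x9 = False.
Try x1 = True.
The remaining clauses are satisfied by x2 = False, x4 = False, x5 = True, x6 = False, x7 = True, x8 = False.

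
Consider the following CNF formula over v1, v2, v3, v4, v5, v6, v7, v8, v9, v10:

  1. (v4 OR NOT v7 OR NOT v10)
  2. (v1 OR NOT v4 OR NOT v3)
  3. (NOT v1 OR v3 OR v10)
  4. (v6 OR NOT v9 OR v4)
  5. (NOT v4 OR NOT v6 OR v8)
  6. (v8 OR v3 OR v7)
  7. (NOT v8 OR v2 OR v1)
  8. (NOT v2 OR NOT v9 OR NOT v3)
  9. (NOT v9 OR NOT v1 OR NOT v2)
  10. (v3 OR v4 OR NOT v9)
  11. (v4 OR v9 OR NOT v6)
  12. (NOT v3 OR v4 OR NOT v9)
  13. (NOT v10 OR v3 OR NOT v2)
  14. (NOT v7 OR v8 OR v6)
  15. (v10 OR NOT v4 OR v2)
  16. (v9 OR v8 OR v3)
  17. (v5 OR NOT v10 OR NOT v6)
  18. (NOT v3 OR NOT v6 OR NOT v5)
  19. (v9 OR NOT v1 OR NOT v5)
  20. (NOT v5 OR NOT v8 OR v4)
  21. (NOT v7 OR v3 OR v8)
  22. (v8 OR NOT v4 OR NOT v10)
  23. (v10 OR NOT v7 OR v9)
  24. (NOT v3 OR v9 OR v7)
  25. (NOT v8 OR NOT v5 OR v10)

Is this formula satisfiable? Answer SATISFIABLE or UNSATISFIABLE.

SATISFIABLE

Try v1 = True.
Try v2 = False.
Branch on v3: take v3 = False.
  then v10 is forced to True.
For the remaining variables, v4 = False, v5 = False, v6 = False, v7 = False, v8 = True, v9 = False works.
Every clause has at least one true literal under this assignment.
So v1=T, v2=F, v3=F, v4=F, v5=F, v6=F, v7=F, v8=T, v9=F, v10=T is a satisfying assignment.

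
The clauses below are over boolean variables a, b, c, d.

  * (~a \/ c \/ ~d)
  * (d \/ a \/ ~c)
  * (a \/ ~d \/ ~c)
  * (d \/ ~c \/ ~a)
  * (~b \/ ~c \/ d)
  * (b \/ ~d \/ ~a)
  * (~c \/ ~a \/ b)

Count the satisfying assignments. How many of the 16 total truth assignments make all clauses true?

7

The models are:
  a=F b=F c=F d=F
  a=F b=F c=F d=T
  a=F b=T c=F d=F
  a=F b=T c=F d=T
  a=T b=F c=F d=F
  a=T b=T c=F d=F
  a=T b=T c=T d=T
Count: 7.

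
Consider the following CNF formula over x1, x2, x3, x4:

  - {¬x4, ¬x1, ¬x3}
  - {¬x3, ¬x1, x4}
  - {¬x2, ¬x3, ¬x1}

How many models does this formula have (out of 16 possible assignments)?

12

Case analysis on x1 and x3:
  x1=1, x3=1: a clause becomes empty — 0.
  x1=1, x3=0: remaining (x2,x4) ∈ {(0,0); (0,1); (1,0); (1,1)} — 4.
  x1=0, x3=1: remaining (x2,x4) ∈ {(0,0); (0,1); (1,0); (1,1)} — 4.
  x1=0, x3=0: remaining (x2,x4) ∈ {(0,0); (0,1); (1,0); (1,1)} — 4.
Total: 0 + 4 + 4 + 4 = 12.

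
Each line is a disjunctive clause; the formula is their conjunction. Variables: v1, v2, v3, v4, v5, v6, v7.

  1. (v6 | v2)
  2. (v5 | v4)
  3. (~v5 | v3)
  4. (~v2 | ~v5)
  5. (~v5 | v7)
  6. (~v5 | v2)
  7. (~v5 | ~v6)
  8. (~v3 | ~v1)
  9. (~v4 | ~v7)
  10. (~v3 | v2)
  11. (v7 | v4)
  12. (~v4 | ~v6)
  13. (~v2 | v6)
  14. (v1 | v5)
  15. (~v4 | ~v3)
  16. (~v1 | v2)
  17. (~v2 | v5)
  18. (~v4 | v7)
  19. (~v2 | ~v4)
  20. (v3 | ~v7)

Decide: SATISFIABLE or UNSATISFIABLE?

v2 = True:
  propagation gives v5=False; an empty clause results — contradiction.
v2 = False:
  propagation gives v6=True, v5=False, v4=True; an empty clause results — contradiction.
Every branch closes, so no satisfying assignment exists.

UNSATISFIABLE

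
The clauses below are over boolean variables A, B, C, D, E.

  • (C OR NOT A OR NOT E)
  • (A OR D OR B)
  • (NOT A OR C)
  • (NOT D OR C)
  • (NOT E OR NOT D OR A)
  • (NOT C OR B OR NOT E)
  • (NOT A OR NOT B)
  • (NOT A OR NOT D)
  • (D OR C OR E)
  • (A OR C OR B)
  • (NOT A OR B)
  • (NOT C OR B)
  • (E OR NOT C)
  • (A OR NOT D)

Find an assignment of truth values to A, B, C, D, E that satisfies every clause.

Set A = False and propagate.
  then D is forced to False.
  then B is forced to True.
For the remaining variables, C = False, E = True works.

A=False, B=True, C=False, D=False, E=True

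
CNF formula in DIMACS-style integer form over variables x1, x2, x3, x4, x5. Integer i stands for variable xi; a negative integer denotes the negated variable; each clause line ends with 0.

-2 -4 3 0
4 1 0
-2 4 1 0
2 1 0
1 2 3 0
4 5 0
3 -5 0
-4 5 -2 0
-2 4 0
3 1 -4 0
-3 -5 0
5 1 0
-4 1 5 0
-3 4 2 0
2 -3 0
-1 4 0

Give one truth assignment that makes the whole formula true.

x1 = T  x2 = F  x3 = F  x4 = T  x5 = F

Try x1 = True.
  then x4 is forced to True.
The remaining clauses are satisfied by x2 = False, x3 = False, x5 = False.
Every clause has at least one true literal under this assignment.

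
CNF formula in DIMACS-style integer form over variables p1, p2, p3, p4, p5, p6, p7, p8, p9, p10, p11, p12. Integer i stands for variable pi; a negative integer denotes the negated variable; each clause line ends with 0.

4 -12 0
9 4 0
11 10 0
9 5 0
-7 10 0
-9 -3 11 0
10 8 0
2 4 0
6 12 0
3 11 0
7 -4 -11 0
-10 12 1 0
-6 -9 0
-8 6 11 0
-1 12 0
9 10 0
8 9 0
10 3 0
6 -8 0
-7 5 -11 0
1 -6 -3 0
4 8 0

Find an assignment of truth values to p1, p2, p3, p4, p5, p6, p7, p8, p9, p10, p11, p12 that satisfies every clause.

p1 = True, p2 = True, p3 = True, p4 = True, p5 = True, p6 = True, p7 = True, p8 = True, p9 = False, p10 = True, p11 = True, p12 = True

Pure literal: p2 appears only positively; assign p2 = True.
p5 occurs only positively in the remaining clauses — set p5 = True.
Try p1 = True.
  then p12 is forced to True.
  then p4 is forced to True.
Try p3 = True.
The remaining clauses are satisfied by p6 = True, p7 = True, p8 = True, p9 = False, p10 = True, p11 = True.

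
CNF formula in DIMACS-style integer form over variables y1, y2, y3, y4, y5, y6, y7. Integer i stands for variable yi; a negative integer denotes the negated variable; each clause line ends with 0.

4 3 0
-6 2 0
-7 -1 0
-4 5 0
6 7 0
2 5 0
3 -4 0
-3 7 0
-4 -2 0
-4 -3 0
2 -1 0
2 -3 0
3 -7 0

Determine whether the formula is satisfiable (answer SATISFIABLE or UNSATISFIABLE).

SATISFIABLE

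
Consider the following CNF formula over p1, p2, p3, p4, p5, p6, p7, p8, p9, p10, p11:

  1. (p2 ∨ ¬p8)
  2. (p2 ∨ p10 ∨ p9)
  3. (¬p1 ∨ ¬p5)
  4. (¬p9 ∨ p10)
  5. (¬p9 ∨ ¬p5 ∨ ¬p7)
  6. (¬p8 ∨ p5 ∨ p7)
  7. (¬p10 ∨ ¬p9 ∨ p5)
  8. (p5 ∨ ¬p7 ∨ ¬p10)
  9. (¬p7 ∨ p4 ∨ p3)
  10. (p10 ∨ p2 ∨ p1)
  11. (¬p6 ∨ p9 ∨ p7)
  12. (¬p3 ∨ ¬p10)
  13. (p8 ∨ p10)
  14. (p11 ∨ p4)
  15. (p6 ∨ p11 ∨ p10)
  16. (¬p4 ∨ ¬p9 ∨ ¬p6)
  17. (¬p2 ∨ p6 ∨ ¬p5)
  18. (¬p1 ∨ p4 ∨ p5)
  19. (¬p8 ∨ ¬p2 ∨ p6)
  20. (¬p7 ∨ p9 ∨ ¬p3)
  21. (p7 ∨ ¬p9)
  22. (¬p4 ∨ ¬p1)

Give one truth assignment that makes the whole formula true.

Pure literal: p11 appears only positively; assign p11 = True.
Set p1 = False and propagate.
Set p2 = True and propagate.
Branch on p3: take p3 = False.
The remaining clauses are satisfied by p4 = True, p5 = False, p6 = True, p7 = True, p8 = True, p9 = False, p10 = False.
Every clause has at least one true literal under this assignment.

p1 = False, p2 = True, p3 = False, p4 = True, p5 = False, p6 = True, p7 = True, p8 = True, p9 = False, p10 = False, p11 = True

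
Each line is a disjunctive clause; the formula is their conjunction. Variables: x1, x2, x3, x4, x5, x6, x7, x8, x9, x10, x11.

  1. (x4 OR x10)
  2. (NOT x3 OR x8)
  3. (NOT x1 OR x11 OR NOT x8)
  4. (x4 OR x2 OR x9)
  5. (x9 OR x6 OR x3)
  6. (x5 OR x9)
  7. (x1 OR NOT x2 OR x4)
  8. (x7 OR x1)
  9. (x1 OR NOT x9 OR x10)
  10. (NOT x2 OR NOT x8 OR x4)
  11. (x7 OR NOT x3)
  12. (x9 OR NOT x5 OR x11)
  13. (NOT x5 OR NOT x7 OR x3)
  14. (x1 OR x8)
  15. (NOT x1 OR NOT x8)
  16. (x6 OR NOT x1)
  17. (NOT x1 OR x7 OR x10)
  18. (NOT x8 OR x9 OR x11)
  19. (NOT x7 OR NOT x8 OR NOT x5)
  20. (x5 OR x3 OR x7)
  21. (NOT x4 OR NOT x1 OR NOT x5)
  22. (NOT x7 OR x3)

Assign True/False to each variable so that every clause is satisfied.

x1=0  x2=0  x3=1  x4=1  x5=0  x6=1  x7=1  x8=1  x9=1  x10=1  x11=0

Check each clause:
  1. (x4 OR x10) — x10 is true.
  2. (x8 OR NOT x3) — x8 is true.
  3. (NOT x1 OR NOT x8 OR x11) — NOT x1 is true.
  4. (x4 OR x2 OR x9) — x9 is true.
  5. (x6 OR x3 OR x9) — x9 is true.
  6. (x5 OR x9) — x9 is true.
  7. (NOT x2 OR x1 OR x4) — x4 is true.
  8. (x7 OR x1) — x7 is true.
  9. (x1 OR NOT x9 OR x10) — x10 is true.
  10. (NOT x8 OR x4 OR NOT x2) — x4 is true.
  11. (NOT x3 OR x7) — x7 is true.
  12. (x9 OR x11 OR NOT x5) — x9 is true.
  13. (NOT x5 OR x3 OR NOT x7) — x3 is true.
  14. (x1 OR x8) — x8 is true.
  15. (NOT x8 OR NOT x1) — NOT x1 is true.
  16. (NOT x1 OR x6) — NOT x1 is true.
  17. (NOT x1 OR x7 OR x10) — x10 is true.
  18. (x9 OR NOT x8 OR x11) — x9 is true.
  19. (NOT x5 OR NOT x8 OR NOT x7) — NOT x5 is true.
  20. (x5 OR x3 OR x7) — x3 is true.
  21. (NOT x1 OR NOT x5 OR NOT x4) — NOT x5 is true.
  22. (NOT x7 OR x3) — x3 is true.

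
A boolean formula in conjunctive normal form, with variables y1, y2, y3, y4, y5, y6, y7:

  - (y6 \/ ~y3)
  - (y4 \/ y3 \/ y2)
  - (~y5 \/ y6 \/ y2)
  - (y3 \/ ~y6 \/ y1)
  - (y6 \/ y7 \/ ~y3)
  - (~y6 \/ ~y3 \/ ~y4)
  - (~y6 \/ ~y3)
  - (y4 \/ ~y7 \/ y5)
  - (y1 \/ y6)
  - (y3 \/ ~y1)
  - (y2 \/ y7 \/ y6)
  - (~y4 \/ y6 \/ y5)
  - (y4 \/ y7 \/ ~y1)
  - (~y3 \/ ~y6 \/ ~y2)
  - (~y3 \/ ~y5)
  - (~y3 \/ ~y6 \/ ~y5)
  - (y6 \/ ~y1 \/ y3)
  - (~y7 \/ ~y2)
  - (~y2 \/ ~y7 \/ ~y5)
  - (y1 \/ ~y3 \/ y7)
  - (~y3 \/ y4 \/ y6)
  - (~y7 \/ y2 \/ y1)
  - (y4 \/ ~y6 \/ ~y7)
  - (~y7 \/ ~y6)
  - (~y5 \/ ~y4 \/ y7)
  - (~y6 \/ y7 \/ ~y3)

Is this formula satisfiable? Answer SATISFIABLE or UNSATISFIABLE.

y6 = True:
  propagation gives y3=False, y1=True; an empty clause results — contradiction.
y6 = False:
  propagation gives y3=False, y1=True; an empty clause results — contradiction.
Every branch closes, so no satisfying assignment exists.

UNSATISFIABLE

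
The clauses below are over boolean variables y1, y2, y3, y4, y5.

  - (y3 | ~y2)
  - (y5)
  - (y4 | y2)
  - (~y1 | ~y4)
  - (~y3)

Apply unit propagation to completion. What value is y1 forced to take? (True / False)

False

Unit clause (y5) sets y5 = True.
(~y3) stands alone — y3 = False.
From (~y2 | y3) and y3 = False: y2 = False.
(y4 | y2) with y2 = False leaves only y4, so y4 = True.
(~y4 | ~y1): since y4 = True, the clause reduces to (~y1). y1 = False.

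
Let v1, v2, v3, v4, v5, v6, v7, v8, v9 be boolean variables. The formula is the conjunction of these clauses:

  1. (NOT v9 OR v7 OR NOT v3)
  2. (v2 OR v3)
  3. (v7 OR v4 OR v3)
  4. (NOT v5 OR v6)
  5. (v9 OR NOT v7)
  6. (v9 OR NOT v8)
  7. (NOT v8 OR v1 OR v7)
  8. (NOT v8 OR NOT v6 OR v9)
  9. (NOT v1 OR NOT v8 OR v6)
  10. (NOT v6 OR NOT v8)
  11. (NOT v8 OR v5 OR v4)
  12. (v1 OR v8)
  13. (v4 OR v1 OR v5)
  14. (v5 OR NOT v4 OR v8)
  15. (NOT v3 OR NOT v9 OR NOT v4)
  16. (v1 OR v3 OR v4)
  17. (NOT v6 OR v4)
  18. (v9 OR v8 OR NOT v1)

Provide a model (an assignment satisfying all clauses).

v1=False, v2=True, v3=False, v4=True, v5=False, v6=False, v7=True, v8=True, v9=True

v2 occurs only positively in the remaining clauses — set v2 = True.
Branch on v1: take v1 = False.
  then v8 is forced to True.
  then v9 is forced to True.
  then v7 is forced to True.
  then v6 is forced to False.
  then v5 is forced to False.
  then v4 is forced to True.
  then v3 is forced to False.
Every clause has at least one true literal under this assignment.
Check each clause:
  1. (NOT v3 OR NOT v9 OR v7) — NOT v3 is true.
  2. (v3 OR v2) — v2 is true.
  3. (v3 OR v4 OR v7) — v4 is true.
  4. (NOT v5 OR v6) — NOT v5 is true.
  5. (NOT v7 OR v9) — v9 is true.
  6. (v9 OR NOT v8) — v9 is true.
  7. (v7 OR NOT v8 OR v1) — v7 is true.
  8. (NOT v8 OR v9 OR NOT v6) — v9 is true.
  9. (NOT v8 OR v6 OR NOT v1) — NOT v1 is true.
  10. (NOT v8 OR NOT v6) — NOT v6 is true.
  11. (v5 OR v4 OR NOT v8) — v4 is true.
  12. (v1 OR v8) — v8 is true.
  13. (v4 OR v5 OR v1) — v4 is true.
  14. (NOT v4 OR v5 OR v8) — v8 is true.
  15. (NOT v9 OR NOT v4 OR NOT v3) — NOT v3 is true.
  16. (v3 OR v1 OR v4) — v4 is true.
  17. (v4 OR NOT v6) — NOT v6 is true.
  18. (NOT v1 OR v9 OR v8) — v8 is true.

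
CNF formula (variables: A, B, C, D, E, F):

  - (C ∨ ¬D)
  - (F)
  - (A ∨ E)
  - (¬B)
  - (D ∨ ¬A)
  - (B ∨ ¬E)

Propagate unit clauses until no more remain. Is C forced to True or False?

True

(F) is a unit clause: F = True.
(¬B) stands alone — B = False.
(¬E ∨ B): since B = False, the clause reduces to (¬E). E = False.
In (E ∨ A), E is now false; A must hold, so A = True.
From (¬A ∨ D) and A = True: D = True.
(¬D ∨ C): since D = True, the clause reduces to (C). C = True.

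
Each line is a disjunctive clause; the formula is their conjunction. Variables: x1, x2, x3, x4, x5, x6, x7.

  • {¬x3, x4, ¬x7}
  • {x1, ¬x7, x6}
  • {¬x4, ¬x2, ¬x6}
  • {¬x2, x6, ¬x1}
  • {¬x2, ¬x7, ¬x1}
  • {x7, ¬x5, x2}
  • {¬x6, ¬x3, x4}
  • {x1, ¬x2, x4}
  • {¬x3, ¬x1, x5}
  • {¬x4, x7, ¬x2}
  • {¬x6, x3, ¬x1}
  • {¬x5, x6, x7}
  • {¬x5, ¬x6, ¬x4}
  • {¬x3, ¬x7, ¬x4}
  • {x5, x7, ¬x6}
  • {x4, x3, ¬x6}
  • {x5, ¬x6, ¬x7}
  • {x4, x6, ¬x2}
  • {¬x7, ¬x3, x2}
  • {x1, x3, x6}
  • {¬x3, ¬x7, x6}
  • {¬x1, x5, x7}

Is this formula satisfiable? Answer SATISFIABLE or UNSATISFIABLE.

SATISFIABLE

Try x1 = False.
For the remaining variables, x2 = False, x3 = True, x4 = True, x5 = False, x6 = False, x7 = False works.
So x1=False  x2=False  x3=True  x4=True  x5=False  x6=False  x7=False is a satisfying assignment.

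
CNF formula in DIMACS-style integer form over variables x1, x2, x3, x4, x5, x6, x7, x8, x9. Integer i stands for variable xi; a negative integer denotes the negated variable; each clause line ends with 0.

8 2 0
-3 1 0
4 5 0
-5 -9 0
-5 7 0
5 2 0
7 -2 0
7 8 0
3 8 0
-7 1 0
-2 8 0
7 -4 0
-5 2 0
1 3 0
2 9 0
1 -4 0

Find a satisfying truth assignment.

Pure literal: x1 appears only positively; assign x1 = True.
x8 occurs only positively in the remaining clauses — set x8 = True.
Try x2 = True.
  then x7 is forced to True.
Try x4 = True.
Try x5 = True.
  then x9 is forced to False.
x3, x6 are now unconstrained; take x3 = True, x6 = True.
Every clause has at least one true literal under this assignment.

x1 = True, x2 = True, x3 = True, x4 = True, x5 = True, x6 = True, x7 = True, x8 = True, x9 = False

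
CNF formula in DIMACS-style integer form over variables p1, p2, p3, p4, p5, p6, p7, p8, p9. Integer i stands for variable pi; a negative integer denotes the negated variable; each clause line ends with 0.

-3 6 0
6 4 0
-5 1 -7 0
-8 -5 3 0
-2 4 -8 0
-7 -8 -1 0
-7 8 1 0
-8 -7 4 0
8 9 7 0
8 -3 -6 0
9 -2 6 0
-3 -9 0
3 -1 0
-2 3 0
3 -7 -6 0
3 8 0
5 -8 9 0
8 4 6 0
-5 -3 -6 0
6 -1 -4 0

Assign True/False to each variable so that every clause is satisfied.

p1 = 0, p2 = 0, p3 = 0, p4 = 0, p5 = 0, p6 = 1, p7 = 0, p8 = 1, p9 = 1

p2 occurs only negated in the remaining clauses — set p2 = False.
Branch on p1: take p1 = False.
For the remaining variables, p3 = False, p4 = False, p5 = False, p6 = True, p7 = False, p8 = True, p9 = True works.
Check each clause:
  1. (p6 || !p3) — !p3 is true.
  2. (p4 || p6) — p6 is true.
  3. (p1 || !p5 || !p7) — !p7 is true.
  4. (!p5 || p3 || !p8) — !p5 is true.
  5. (!p2 || !p8 || p4) — !p2 is true.
  6. (!p1 || !p7 || !p8) — !p7 is true.
  7. (!p7 || p8 || p1) — p8 is true.
  8. (!p8 || p4 || !p7) — !p7 is true.
  9. (p7 || p9 || p8) — p8 is true.
  10. (!p6 || !p3 || p8) — p8 is true.
  11. (!p2 || p9 || p6) — p9 is true.
  12. (!p3 || !p9) — !p3 is true.
  13. (!p1 || p3) — !p1 is true.
  14. (!p2 || p3) — !p2 is true.
  15. (p3 || !p7 || !p6) — !p7 is true.
  16. (p8 || p3) — p8 is true.
  17. (!p8 || p9 || p5) — p9 is true.
  18. (p6 || p8 || p4) — p8 is true.
  19. (!p6 || !p5 || !p3) — !p5 is true.
  20. (!p1 || !p4 || p6) — !p4 is true.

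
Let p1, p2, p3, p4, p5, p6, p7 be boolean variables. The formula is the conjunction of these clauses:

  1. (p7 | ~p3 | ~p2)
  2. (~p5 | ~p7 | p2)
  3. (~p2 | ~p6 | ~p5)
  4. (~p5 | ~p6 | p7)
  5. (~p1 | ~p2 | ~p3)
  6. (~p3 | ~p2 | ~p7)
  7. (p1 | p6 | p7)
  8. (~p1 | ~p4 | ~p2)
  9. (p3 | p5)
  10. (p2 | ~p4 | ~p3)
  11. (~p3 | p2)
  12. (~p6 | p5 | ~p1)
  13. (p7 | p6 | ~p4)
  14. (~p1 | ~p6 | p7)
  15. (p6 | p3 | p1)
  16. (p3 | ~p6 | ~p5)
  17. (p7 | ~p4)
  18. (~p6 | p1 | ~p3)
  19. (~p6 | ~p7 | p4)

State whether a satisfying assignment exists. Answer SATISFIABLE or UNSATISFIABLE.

SATISFIABLE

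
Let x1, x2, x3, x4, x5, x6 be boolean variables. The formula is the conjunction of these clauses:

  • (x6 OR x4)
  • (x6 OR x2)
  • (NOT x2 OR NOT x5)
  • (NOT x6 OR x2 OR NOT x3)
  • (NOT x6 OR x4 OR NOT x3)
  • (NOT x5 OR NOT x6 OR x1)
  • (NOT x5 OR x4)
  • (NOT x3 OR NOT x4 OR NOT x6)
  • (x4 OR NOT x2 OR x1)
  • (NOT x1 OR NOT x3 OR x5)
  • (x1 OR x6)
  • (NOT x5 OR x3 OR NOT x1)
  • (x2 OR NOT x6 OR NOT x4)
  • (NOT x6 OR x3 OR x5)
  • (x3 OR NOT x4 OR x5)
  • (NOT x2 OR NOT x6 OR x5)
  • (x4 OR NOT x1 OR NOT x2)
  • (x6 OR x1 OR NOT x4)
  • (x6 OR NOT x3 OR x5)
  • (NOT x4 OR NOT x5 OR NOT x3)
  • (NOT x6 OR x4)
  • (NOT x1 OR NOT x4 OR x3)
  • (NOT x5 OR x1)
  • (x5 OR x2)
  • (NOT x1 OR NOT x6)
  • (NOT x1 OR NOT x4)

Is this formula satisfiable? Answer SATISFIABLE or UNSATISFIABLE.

UNSATISFIABLE

x6 = True:
  propagation gives x4=True, x3=False, x2=True, x5=False; an empty clause results — contradiction.
x6 = False:
  propagation gives x4=True, x2=True, x5=False, x1=True; an empty clause results — contradiction.
Every branch closes, so no satisfying assignment exists.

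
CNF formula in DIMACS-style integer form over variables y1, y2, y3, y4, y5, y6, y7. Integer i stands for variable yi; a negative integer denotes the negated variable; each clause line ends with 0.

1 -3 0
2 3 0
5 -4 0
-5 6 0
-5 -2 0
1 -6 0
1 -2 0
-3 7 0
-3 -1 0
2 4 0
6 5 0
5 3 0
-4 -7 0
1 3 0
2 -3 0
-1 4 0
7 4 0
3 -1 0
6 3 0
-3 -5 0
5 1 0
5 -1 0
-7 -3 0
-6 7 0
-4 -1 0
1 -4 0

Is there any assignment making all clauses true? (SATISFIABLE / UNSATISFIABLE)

UNSATISFIABLE

y1 = True:
  propagation gives y3=False; an empty clause results — contradiction.
y1 = False:
  propagation gives y3=False; an empty clause results — contradiction.
Every branch closes, so no satisfying assignment exists.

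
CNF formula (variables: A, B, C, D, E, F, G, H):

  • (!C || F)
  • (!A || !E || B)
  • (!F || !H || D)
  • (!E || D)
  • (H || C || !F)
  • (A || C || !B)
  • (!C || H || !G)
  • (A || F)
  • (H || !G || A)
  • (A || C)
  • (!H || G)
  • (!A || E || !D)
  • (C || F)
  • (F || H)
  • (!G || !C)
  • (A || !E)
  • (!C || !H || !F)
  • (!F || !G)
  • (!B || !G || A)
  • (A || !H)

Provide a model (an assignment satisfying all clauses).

A=False, B=False, C=True, D=True, E=False, F=True, G=False, H=False

Set A = False and propagate.
  then F is forced to True.
  then C is forced to True.
  then G is forced to False.
  then H is forced to False.
  then E is forced to False.
B, D are now unconstrained; take B = False, D = True.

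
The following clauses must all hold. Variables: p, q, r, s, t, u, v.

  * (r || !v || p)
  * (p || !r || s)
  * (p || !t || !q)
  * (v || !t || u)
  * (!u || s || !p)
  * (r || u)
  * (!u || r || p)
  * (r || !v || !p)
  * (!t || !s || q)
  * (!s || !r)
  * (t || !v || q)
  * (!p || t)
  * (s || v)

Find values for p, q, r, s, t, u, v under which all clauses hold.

p=True  q=True  r=True  s=False  t=True  u=False  v=True

Try p = True.
  then t is forced to True.
For the remaining variables, q = True, r = True, s = False, u = False, v = True works.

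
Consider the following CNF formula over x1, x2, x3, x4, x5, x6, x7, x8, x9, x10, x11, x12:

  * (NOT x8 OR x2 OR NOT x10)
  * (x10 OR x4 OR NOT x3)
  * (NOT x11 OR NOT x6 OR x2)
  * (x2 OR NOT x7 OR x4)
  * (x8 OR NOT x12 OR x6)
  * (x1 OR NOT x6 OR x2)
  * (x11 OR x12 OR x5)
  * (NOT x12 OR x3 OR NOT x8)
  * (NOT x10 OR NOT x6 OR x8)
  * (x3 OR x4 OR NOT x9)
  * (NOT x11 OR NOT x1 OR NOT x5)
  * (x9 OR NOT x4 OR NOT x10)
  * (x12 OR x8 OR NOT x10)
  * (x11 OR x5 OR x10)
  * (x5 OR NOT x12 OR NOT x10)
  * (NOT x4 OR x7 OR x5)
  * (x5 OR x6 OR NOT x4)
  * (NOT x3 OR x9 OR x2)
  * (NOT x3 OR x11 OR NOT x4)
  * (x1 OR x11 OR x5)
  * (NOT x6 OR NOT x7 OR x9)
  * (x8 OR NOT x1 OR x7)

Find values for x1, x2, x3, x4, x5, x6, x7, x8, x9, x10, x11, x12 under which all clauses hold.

x1=True  x2=True  x3=False  x4=True  x5=False  x6=True  x7=True  x8=False  x9=True  x10=False  x11=True  x12=True

x2 occurs only positively in the remaining clauses — set x2 = True.
Set x1 = True and propagate.
Set x3 = False and propagate.
The remaining clauses are satisfied by x4 = True, x5 = False, x6 = True, x7 = True, x8 = False, x9 = True, x10 = False, x11 = True, x12 = True.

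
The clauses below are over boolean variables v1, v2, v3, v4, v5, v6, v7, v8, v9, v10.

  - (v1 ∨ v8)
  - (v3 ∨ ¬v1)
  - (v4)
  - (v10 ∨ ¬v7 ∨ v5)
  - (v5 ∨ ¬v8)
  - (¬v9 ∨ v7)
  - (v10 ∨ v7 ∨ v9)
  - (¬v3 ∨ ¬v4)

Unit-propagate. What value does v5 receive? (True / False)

True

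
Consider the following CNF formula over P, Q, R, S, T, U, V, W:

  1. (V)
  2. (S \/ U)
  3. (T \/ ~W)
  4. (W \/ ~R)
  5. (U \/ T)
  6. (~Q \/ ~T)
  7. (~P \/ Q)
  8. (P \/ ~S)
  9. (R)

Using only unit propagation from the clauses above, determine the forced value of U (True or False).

(V) stands alone — V = True.
(R) stands alone — R = True.
From (~R \/ W) and R = True: W = True.
(~W \/ T) with W = True leaves only T, so T = True.
(~T \/ ~Q): since T = True, the clause reduces to (~Q). Q = False.
From (~P \/ Q) and Q = False: P = False.
(P \/ ~S) with P = False leaves only ~S, so S = False.
(U \/ S) with S = False leaves only U, so U = True.

True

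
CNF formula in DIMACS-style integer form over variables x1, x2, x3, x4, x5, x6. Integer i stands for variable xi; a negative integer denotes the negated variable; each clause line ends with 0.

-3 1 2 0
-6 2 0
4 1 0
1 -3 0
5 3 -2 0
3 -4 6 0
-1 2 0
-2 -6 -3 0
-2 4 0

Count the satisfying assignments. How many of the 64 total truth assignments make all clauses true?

4

The models are:
  x1=F x2=T x3=F x4=T x5=T x6=T
  x1=T x2=T x3=F x4=T x5=T x6=T
  x1=T x2=T x3=T x4=T x5=F x6=F
  x1=T x2=T x3=T x4=T x5=T x6=F
Count: 4.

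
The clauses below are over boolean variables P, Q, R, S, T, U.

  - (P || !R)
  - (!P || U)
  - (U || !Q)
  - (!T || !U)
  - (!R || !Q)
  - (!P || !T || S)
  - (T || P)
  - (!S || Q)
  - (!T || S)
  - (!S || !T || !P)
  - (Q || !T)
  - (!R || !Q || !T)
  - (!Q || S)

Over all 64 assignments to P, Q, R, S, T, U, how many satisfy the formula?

3

The models are:
  P=T Q=F R=F S=F T=F U=T
  P=T Q=F R=T S=F T=F U=T
  P=T Q=T R=F S=T T=F U=T
Count: 3.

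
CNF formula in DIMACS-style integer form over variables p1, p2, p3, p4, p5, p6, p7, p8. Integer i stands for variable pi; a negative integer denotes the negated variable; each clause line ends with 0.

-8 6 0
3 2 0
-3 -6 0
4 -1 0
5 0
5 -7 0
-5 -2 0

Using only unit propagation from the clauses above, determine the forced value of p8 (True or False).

False

(p5) stands alone — p5 = True.
From (~p5 \/ ~p2) and p5 = True: p2 = False.
In (p3 \/ p2), p2 is now false; p3 must hold, so p3 = True.
From (~p6 \/ ~p3) and p3 = True: p6 = False.
(~p8 \/ p6) with p6 = False leaves only ~p8, so p8 = False.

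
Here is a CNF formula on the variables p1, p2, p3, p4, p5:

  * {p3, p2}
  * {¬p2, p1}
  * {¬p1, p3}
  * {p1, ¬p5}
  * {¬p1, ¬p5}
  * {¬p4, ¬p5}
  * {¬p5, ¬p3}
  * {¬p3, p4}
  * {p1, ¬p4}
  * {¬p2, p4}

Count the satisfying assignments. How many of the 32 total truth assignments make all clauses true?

The models are:
  p1=1 p2=0 p3=1 p4=1 p5=0
  p1=1 p2=1 p3=1 p4=1 p5=0
Count: 2.

2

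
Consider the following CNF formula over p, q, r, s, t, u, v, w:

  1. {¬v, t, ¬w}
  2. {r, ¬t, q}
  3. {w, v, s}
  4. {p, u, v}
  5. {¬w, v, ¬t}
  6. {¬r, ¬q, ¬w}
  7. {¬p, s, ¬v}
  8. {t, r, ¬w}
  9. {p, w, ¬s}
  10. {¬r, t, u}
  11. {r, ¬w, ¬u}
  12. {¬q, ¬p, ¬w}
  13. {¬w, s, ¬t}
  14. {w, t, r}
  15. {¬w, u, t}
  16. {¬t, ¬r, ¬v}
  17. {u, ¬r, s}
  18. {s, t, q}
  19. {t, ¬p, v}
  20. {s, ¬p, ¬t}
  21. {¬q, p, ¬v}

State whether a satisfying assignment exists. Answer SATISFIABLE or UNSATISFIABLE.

Branch on p: take p = True.
Try q = False.
Set r = True and propagate.
For the remaining variables, s = True, t = False, u = True, v = True, w = False works.
Every clause has at least one true literal under this assignment.
So p=T, q=F, r=T, s=T, t=F, u=T, v=T, w=F is a satisfying assignment.

SATISFIABLE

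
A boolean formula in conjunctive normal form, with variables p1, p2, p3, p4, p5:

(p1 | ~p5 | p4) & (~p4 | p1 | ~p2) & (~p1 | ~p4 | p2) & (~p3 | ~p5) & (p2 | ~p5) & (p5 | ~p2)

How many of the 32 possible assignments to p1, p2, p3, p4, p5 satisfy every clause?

8

The models are:
  p1=F p2=F p3=F p4=F p5=F
  p1=F p2=F p3=F p4=T p5=F
  p1=F p2=F p3=T p4=F p5=F
  p1=F p2=F p3=T p4=T p5=F
  p1=T p2=F p3=F p4=F p5=F
  p1=T p2=F p3=T p4=F p5=F
  p1=T p2=T p3=F p4=F p5=T
  p1=T p2=T p3=F p4=T p5=T
Count: 8.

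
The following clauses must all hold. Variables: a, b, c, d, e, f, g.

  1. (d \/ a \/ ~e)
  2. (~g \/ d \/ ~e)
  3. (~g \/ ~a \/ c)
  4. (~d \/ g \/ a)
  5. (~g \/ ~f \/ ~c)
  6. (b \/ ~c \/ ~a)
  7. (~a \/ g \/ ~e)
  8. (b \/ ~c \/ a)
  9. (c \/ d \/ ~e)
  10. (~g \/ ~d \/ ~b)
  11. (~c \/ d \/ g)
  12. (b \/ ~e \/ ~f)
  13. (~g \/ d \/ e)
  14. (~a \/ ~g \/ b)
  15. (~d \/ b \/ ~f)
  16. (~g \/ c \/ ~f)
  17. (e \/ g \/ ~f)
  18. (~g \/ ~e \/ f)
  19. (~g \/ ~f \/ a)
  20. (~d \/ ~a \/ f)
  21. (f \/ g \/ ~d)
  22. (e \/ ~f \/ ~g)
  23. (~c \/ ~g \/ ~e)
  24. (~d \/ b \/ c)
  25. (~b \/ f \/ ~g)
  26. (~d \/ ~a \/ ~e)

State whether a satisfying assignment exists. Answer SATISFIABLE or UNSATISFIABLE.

Set a = True and propagate.
Branch on b: take b = True.
Try c = False.
  then g is forced to False.
  then e is forced to False.
  then f is forced to False.
  then d is forced to False.
So a = True, b = True, c = False, d = False, e = False, f = False, g = False is a satisfying assignment.

SATISFIABLE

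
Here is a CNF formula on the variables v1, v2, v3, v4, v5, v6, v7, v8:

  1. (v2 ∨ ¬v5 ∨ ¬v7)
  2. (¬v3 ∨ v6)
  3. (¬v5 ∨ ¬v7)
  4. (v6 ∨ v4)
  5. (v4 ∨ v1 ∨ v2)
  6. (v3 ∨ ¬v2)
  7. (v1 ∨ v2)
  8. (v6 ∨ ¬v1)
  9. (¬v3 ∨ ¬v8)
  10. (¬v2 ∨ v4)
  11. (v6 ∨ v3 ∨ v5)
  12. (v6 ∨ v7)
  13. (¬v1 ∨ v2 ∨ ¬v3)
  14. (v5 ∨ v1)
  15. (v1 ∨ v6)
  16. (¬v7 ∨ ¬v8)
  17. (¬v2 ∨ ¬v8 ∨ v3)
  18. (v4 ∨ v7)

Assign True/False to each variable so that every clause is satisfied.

v4 occurs only positively in the remaining clauses — set v4 = True.
Pure literal: v6 appears only positively; assign v6 = True.
Branch on v1: take v1 = True.
Branch on v2: take v2 = False.
  then v3 is forced to False.
For the remaining variables, v5 = True, v7 = False, v8 = True works.

v1=1, v2=0, v3=0, v4=1, v5=1, v6=1, v7=0, v8=1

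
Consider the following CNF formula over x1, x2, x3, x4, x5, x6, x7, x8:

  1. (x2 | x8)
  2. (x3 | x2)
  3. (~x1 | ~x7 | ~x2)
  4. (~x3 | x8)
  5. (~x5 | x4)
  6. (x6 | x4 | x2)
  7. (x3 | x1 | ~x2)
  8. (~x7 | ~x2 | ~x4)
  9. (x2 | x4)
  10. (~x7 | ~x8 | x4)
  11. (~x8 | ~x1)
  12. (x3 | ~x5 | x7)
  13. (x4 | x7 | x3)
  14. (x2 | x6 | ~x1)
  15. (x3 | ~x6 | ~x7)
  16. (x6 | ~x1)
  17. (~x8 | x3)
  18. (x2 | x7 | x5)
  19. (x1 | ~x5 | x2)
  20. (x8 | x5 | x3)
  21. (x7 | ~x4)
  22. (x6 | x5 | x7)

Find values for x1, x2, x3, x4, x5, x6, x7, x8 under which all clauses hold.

Set x1 = False and propagate.
Set x2 = False and propagate.
  then x8 is forced to True.
  then x3 is forced to True.
  then x4 is forced to True.
  then x5 is forced to False.
  then x7 is forced to True.
x6 is now unconstrained; take x6 = True.
Every clause has at least one true literal under this assignment.

x1=0  x2=0  x3=1  x4=1  x5=0  x6=1  x7=1  x8=1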